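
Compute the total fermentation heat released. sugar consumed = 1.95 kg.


Q = m_sugar · 590 kJ/kg
Q = 1.95 · 590

1150.5000 kJ


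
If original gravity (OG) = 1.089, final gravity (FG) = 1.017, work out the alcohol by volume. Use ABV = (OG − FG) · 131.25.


ABV = (1.089 − 1.017) · 131.25

9.4500 % ABV


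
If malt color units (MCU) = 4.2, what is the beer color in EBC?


SRM = 1.4922·MCU^0.6859;  EBC = SRM·1.97
SRM = 1.4922·4.2^0.6859 = 3.9931
EBC = 3.9931·1.97

7.8665 EBC


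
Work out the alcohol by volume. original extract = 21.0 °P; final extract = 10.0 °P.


SG = 259/(259 − P);  ABV = (OG − FG)·131.25
OG = 259/(259 − 21.0) = 1.0882
FG = 259/(259 − 10.0) = 1.0402
ABV = (1.0882 − 1.0402)·131.25

6.3098 % ABV


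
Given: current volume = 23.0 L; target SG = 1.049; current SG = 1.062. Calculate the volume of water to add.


V_water = V·((SG_curr − 1)/(SG_target − 1) − 1)
V_water = 23.0·((1.062 − 1)/(1.049 − 1) − 1)

6.1020 L


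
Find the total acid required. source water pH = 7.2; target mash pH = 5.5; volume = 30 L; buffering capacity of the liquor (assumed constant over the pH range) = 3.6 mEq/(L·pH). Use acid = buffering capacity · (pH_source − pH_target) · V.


acid = 3.6 · (7.2 − 5.5) · 30

183.6000 mEq


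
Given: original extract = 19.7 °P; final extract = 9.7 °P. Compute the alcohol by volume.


SG = 259/(259 − P);  ABV = (OG − FG)·131.25
OG = 259/(259 − 19.7) = 1.0823
FG = 259/(259 − 9.7) = 1.0389
ABV = (1.0823 − 1.0389)·131.25

5.6982 % ABV


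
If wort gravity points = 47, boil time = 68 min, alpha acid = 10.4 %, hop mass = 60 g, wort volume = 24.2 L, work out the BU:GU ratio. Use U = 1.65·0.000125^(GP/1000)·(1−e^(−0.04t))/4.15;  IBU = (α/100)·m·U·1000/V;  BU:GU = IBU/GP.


U = 1.65·0.000125^(47/1000)·(1−e^(−0.04·68))/4.15 = 0.2434
IBU = (10.4/100)·60·0.2434·1000/24.2 = 62.7719
BU:GU = 62.7719/47

1.3356


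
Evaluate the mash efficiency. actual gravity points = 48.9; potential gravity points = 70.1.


efficiency = actual / potential × 100
efficiency = 48.9 / 70.1 × 100

69.7575 %


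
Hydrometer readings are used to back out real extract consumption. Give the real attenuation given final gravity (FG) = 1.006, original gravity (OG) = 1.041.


AA = (OG−FG)/(OG−1)·100;  RA = AA·0.8192
AA = (1.041 − 1.006)/(1.041 − 1)·100 = 85.3659
RA = 85.3659·0.8192

69.9317 %


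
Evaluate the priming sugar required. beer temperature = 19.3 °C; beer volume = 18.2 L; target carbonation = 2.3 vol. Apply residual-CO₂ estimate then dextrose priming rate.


residual = 14.695·(0.01821 + 0.09011·e^(−0.04·T));  sugar = (target − residual)·4.0·V
residual = 14.695·(0.01821 + 0.09011·e^(−0.04·19.3)) = 0.8795
sugar = (2.3 − 0.8795)·4.0·18.2

103.4141 g


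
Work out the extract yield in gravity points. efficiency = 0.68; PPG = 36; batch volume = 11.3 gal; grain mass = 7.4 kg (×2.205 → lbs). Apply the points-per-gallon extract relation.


points = lbs × PPG × eff / vol
lbs = 7.4 × 2.205 = 16.3170
points = 16.3170 × 36 × 0.68 / 11.3

35.3487 points


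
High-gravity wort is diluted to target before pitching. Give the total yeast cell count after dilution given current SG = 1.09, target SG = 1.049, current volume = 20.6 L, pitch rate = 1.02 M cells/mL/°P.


V_w = V·((SG_c−1)/(SG_t−1)−1);  °P = 259 − 259/SG_t;  cells = rate·(V+V_w)·°P
V_w = 20.6·((1.09−1)/(1.049−1)−1) = 17.2367
V_final = 20.6 + 17.2367 = 37.8367
°P = 259 − 259/1.049 = 12.0982
cells = 1.02·37.8367·12.0982

466.9111 billion cells


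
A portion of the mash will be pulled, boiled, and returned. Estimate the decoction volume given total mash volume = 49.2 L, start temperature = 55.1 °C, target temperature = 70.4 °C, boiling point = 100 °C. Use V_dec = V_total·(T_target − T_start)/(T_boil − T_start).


V_dec = 49.2·(70.4 − 55.1)/(100 − 55.1)

16.7653 L


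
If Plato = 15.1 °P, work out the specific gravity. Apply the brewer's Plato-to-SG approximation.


SG = 259/(259 − P)
SG = 259/(259 − 15.1)

1.0619


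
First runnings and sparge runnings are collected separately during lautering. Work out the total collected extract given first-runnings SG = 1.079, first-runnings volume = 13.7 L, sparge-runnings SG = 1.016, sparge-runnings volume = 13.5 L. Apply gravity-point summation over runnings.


total = Σ (SG_i − 1)·1000·V_i
first = (1.079 − 1)·1000·13.7 = 1082.3000
sparge = (1.016 − 1)·1000·13.5 = 216.0000
total = 1082.3000 + 216.0000

1298.3000 gravity·L


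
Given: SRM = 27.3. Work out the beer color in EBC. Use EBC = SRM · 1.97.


EBC = 27.3 · 1.97

53.7810 EBC


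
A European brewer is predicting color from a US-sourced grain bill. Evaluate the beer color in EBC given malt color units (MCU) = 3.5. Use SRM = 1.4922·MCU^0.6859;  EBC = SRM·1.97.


SRM = 1.4922·3.5^0.6859 = 3.5237
EBC = 3.5237·1.97

6.9418 EBC


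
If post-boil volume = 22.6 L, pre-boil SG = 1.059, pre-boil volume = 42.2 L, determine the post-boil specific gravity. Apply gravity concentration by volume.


SG_post = 1 + (SG_pre − 1)·V_pre/V_post
pts_pre = (1.059 − 1)·1000 = 59.0000
pts_post = 59.0000·42.2/22.6 = 110.1681
SG_post = 1 + 110.1681/1000

1.1102


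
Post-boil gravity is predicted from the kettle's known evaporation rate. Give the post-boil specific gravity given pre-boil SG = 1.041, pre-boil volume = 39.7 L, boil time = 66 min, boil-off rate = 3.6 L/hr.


V_post = V_pre − rate·(t/60);  SG_post = 1 + (SG_pre−1)·V_pre/V_post
V_post = 39.7 − 3.6·(66/60) = 35.7400
SG_post = 1 + (1.041 − 1)·39.7/35.7400

1.0455


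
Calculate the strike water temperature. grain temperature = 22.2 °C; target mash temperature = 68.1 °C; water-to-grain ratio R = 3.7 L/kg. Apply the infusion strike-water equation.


T_strike = (0.41/R)·(T_mash − T_grain) + T_mash
T_strike = (0.41/3.7)·(68.1 − 22.2) + 68.1

73.1862 °C


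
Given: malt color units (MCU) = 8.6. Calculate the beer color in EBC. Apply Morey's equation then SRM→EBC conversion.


SRM = 1.4922·MCU^0.6859;  EBC = SRM·1.97
SRM = 1.4922·8.6^0.6859 = 6.5283
EBC = 6.5283·1.97

12.8607 EBC


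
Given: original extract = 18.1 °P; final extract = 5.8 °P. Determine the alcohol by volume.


SG = 259/(259 − P);  ABV = (OG − FG)·131.25
OG = 259/(259 − 18.1) = 1.0751
FG = 259/(259 − 5.8) = 1.0229
ABV = (1.0751 − 1.0229)·131.25

6.8549 % ABV


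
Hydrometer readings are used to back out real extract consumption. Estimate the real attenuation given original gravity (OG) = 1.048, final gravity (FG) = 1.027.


AA = (OG−FG)/(OG−1)·100;  RA = AA·0.8192
AA = (1.048 − 1.027)/(1.048 − 1)·100 = 43.7500
RA = 43.7500·0.8192

35.8400 %


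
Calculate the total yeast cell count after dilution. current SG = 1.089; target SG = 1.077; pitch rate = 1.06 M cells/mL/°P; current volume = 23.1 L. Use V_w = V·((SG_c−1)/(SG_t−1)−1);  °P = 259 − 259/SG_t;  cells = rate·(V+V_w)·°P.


V_w = 23.1·((1.089−1)/(1.077−1)−1) = 3.6000
V_final = 23.1 + 3.6000 = 26.7000
°P = 259 − 259/1.077 = 18.5172
cells = 1.06·26.7000·18.5172

524.0732 billion cells


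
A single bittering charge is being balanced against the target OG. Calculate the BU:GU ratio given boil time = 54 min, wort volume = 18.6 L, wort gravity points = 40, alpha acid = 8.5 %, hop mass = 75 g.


U = 1.65·0.000125^(GP/1000)·(1−e^(−0.04t))/4.15;  IBU = (α/100)·m·U·1000/V;  BU:GU = IBU/GP
U = 1.65·0.000125^(40/1000)·(1−e^(−0.04·54))/4.15 = 0.2455
IBU = (8.5/100)·75·0.2455·1000/18.6 = 84.1518
BU:GU = 84.1518/40

2.1038


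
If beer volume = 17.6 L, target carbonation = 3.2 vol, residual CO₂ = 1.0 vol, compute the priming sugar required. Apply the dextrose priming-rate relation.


sugar = (target − residual)·4.0·V
sugar = (3.2 − 1.0)·4.0·17.6

154.8800 g


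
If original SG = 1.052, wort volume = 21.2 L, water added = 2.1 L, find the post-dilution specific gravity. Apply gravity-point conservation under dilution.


SG_new = 1 + (SG_old − 1)·V_old/(V_old + V_water)
pts = (1.052 − 1)·1000·21.2/(21.2 + 2.1) = 47.3133
SG_new = 1 + 47.3133/1000

1.0473


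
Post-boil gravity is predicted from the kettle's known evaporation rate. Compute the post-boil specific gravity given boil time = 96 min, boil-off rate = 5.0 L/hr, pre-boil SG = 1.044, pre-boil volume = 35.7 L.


V_post = V_pre − rate·(t/60);  SG_post = 1 + (SG_pre−1)·V_pre/V_post
V_post = 35.7 − 5.0·(96/60) = 27.7000
SG_post = 1 + (1.044 − 1)·35.7/27.7000

1.0567


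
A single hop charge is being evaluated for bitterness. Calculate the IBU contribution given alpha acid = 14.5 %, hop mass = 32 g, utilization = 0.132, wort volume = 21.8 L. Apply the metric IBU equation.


IBU = (α/100)·mass·U·1000 / V
IBU = (14.5/100)·32·0.132·1000 / 21.8

28.0954 IBU


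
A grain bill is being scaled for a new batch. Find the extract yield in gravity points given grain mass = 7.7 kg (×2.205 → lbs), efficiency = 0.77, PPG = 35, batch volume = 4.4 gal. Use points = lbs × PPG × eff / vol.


lbs = 7.7 × 2.205 = 16.9785
points = 16.9785 × 35 × 0.77 / 4.4

103.9933 points


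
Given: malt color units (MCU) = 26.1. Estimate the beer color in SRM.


SRM = 1.4922 · MCU^0.6859
SRM = 1.4922 · 26.1^0.6859

13.9798 SRM


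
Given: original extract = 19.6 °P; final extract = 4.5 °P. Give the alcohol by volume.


SG = 259/(259 − P);  ABV = (OG − FG)·131.25
OG = 259/(259 − 19.6) = 1.0819
FG = 259/(259 − 4.5) = 1.0177
ABV = (1.0819 − 1.0177)·131.25

8.4249 % ABV


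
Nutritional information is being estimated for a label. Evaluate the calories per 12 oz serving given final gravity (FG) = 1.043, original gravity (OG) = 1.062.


ABW = (OG−FG)·131.25·0.79/FG;  °P = 259 − 259/SG (for OG→OE and FG→AE);  RE = 0.1808·OE + 0.8192·AE;  Cal = (6.9·ABW + 4·(RE−0.1))·FG·3.55
ABW = (1.062 − 1.043)·131.25·0.79/1.043 = 1.8888
OE = 259 − 259/1.062 = 15.1205 °P
AE = 259 − 259/1.043 = 10.6779 °P
RE = 0.1808·15.1205 + 0.8192·10.6779 = 11.4811 °P
Cal = (6.9·1.8888 + 4·(11.4811−0.1))·1.043·3.55

216.8174 kcal


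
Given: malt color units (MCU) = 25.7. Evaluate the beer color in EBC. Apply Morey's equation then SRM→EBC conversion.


SRM = 1.4922·MCU^0.6859;  EBC = SRM·1.97
SRM = 1.4922·25.7^0.6859 = 13.8325
EBC = 13.8325·1.97

27.2500 EBC


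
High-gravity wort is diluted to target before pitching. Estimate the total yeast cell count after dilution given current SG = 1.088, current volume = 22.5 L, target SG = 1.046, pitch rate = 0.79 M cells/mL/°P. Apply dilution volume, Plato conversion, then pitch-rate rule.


V_w = V·((SG_c−1)/(SG_t−1)−1);  °P = 259 − 259/SG_t;  cells = rate·(V+V_w)·°P
V_w = 22.5·((1.088−1)/(1.046−1)−1) = 20.5435
V_final = 22.5 + 20.5435 = 43.0435
°P = 259 − 259/1.046 = 11.3901
cells = 0.79·43.0435·11.3901

387.3115 billion cells


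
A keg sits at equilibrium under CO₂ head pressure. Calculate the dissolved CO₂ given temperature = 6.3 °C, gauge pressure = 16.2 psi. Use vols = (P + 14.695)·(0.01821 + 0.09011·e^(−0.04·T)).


vols = (16.2 + 14.695)·(0.01821 + 0.09011·e^(−0.04·6.3))

2.7264 volumes


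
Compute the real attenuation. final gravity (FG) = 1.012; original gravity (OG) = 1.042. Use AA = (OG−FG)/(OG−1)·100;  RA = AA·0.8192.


AA = (1.042 − 1.012)/(1.042 − 1)·100 = 71.4286
RA = 71.4286·0.8192

58.5143 %


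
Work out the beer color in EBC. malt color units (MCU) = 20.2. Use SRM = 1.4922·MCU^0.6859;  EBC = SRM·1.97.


SRM = 1.4922·20.2^0.6859 = 11.7265
EBC = 11.7265·1.97

23.1012 EBC


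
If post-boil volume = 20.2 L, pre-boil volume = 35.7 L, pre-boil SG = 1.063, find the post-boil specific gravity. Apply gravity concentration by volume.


SG_post = 1 + (SG_pre − 1)·V_pre/V_post
pts_pre = (1.063 − 1)·1000 = 63.0000
pts_post = 63.0000·35.7/20.2 = 111.3416
SG_post = 1 + 111.3416/1000

1.1113


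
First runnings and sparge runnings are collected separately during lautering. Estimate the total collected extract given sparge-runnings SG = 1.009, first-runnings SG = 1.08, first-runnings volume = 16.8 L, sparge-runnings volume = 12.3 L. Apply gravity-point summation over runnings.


total = Σ (SG_i − 1)·1000·V_i
first = (1.08 − 1)·1000·16.8 = 1344.0000
sparge = (1.009 − 1)·1000·12.3 = 110.7000
total = 1344.0000 + 110.7000

1454.7000 gravity·L


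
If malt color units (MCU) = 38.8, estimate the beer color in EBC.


SRM = 1.4922·MCU^0.6859;  EBC = SRM·1.97
SRM = 1.4922·38.8^0.6859 = 18.3488
EBC = 18.3488·1.97

36.1471 EBC


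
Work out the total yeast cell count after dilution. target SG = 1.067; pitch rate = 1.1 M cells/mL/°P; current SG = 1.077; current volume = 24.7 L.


V_w = V·((SG_c−1)/(SG_t−1)−1);  °P = 259 − 259/SG_t;  cells = rate·(V+V_w)·°P
V_w = 24.7·((1.077−1)/(1.067−1)−1) = 3.6866
V_final = 24.7 + 3.6866 = 28.3866
°P = 259 − 259/1.067 = 16.2634
cells = 1.1·28.3866·16.2634

507.8269 billion cells


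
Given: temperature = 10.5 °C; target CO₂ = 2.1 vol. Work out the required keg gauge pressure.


psi = vols/(0.01821 + 0.09011·e^(−0.04·T)) − 14.695
psi = 2.1/(0.01821 + 0.09011·e^(−0.04·10.5)) − 14.695

12.4310 psi


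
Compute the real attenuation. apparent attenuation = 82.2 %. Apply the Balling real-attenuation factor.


RA = AA · 0.8192
RA = 82.2 · 0.8192

67.3382 %


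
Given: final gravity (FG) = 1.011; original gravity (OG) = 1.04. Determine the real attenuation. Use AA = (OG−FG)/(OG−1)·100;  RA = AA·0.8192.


AA = (1.04 − 1.011)/(1.04 − 1)·100 = 72.5000
RA = 72.5000·0.8192

59.3920 %


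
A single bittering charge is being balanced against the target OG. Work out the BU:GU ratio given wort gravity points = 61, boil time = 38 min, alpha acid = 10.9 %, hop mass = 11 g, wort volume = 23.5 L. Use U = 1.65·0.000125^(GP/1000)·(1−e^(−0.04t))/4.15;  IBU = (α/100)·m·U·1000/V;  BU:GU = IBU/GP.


U = 1.65·0.000125^(61/1000)·(1−e^(−0.04·38))/4.15 = 0.1795
IBU = (10.9/100)·11·0.1795·1000/23.5 = 9.1603
BU:GU = 9.1603/61

0.1502


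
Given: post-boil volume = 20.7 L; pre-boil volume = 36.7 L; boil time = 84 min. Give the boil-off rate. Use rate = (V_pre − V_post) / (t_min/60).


rate = (36.7 − 20.7) / (84/60)

11.4286 L/hr


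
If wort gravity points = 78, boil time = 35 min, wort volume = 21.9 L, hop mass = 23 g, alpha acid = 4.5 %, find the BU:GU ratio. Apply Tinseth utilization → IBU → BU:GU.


U = 1.65·0.000125^(GP/1000)·(1−e^(−0.04t))/4.15;  IBU = (α/100)·m·U·1000/V;  BU:GU = IBU/GP
U = 1.65·0.000125^(78/1000)·(1−e^(−0.04·35))/4.15 = 0.1486
IBU = (4.5/100)·23·0.1486·1000/21.9 = 7.0229
BU:GU = 7.0229/78

0.0900


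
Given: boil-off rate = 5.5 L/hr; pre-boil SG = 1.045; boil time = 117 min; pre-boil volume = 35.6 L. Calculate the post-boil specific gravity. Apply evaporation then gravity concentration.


V_post = V_pre − rate·(t/60);  SG_post = 1 + (SG_pre−1)·V_pre/V_post
V_post = 35.6 − 5.5·(117/60) = 24.8750
SG_post = 1 + (1.045 − 1)·35.6/24.8750

1.0644


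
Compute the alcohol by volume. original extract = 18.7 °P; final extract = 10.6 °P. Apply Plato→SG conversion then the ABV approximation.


SG = 259/(259 − P);  ABV = (OG − FG)·131.25
OG = 259/(259 − 18.7) = 1.0778
FG = 259/(259 − 10.6) = 1.0427
ABV = (1.0778 − 1.0427)·131.25

4.6129 % ABV


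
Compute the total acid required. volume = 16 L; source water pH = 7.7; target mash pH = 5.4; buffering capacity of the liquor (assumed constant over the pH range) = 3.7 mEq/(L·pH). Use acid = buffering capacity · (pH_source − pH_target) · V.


acid = 3.7 · (7.7 − 5.4) · 16

136.1600 mEq


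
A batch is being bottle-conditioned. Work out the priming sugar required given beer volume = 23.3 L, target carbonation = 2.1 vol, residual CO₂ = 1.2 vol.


sugar = (target − residual)·4.0·V
sugar = (2.1 − 1.2)·4.0·23.3

83.8800 g


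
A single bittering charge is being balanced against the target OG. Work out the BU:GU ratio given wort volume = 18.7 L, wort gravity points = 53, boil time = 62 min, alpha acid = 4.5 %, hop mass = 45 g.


U = 1.65·0.000125^(GP/1000)·(1−e^(−0.04t))/4.15;  IBU = (α/100)·m·U·1000/V;  BU:GU = IBU/GP
U = 1.65·0.000125^(53/1000)·(1−e^(−0.04·62))/4.15 = 0.2263
IBU = (4.5/100)·45·0.2263·1000/18.7 = 24.5004
BU:GU = 24.5004/53

0.4623


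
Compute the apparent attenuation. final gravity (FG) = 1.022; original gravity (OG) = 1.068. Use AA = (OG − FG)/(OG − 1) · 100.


AA = (1.068 − 1.022)/(1.068 − 1) · 100

67.6471 %


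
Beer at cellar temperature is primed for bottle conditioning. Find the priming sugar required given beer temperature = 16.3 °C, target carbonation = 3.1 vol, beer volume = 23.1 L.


residual = 14.695·(0.01821 + 0.09011·e^(−0.04·T));  sugar = (target − residual)·4.0·V
residual = 14.695·(0.01821 + 0.09011·e^(−0.04·16.3)) = 0.9575
sugar = (3.1 − 0.9575)·4.0·23.1

197.9679 g


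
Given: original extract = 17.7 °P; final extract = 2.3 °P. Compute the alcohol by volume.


SG = 259/(259 − P);  ABV = (OG − FG)·131.25
OG = 259/(259 − 17.7) = 1.0734
FG = 259/(259 − 2.3) = 1.0090
ABV = (1.0734 − 1.0090)·131.25

8.4516 % ABV


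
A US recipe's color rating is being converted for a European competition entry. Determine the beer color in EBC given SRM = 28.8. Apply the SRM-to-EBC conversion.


EBC = SRM · 1.97
EBC = 28.8 · 1.97

56.7360 EBC


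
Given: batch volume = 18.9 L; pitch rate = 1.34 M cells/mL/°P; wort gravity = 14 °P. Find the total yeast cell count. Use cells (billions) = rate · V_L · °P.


cells = 1.34 · 18.9 · 14

354.5640 billion cells


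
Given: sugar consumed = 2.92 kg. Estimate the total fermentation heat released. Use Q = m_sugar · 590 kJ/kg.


Q = 2.92 · 590

1722.8000 kJ


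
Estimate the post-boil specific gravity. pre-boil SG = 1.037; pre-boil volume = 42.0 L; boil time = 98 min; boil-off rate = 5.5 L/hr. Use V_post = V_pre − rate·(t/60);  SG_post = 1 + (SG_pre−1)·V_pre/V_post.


V_post = 42.0 − 5.5·(98/60) = 33.0167
SG_post = 1 + (1.037 − 1)·42.0/33.0167

1.0471


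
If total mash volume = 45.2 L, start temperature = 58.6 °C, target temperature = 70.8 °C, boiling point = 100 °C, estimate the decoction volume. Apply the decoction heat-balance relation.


V_dec = V_total·(T_target − T_start)/(T_boil − T_start)
V_dec = 45.2·(70.8 − 58.6)/(100 − 58.6)

13.3198 L


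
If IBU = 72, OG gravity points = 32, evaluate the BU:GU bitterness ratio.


BU:GU = IBU / OG_points
BU:GU = 72 / 32

2.2500


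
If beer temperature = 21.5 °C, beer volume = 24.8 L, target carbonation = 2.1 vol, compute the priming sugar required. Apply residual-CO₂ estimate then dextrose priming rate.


residual = 14.695·(0.01821 + 0.09011·e^(−0.04·T));  sugar = (target − residual)·4.0·V
residual = 14.695·(0.01821 + 0.09011·e^(−0.04·21.5)) = 0.8279
sugar = (2.1 − 0.8279)·4.0·24.8

126.1890 g


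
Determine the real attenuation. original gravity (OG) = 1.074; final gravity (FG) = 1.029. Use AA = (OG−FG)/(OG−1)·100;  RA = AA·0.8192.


AA = (1.074 − 1.029)/(1.074 − 1)·100 = 60.8108
RA = 60.8108·0.8192

49.8162 %


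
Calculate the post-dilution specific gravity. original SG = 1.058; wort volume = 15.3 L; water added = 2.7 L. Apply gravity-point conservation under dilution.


SG_new = 1 + (SG_old − 1)·V_old/(V_old + V_water)
pts = (1.058 − 1)·1000·15.3/(15.3 + 2.7) = 49.3000
SG_new = 1 + 49.3000/1000

1.0493


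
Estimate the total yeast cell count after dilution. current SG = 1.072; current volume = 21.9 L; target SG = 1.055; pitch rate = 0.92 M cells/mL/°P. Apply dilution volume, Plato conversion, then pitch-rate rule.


V_w = V·((SG_c−1)/(SG_t−1)−1);  °P = 259 − 259/SG_t;  cells = rate·(V+V_w)·°P
V_w = 21.9·((1.072−1)/(1.055−1)−1) = 6.7691
V_final = 21.9 + 6.7691 = 28.6691
°P = 259 − 259/1.055 = 13.5024
cells = 0.92·28.6691·13.5024

356.1326 billion cells


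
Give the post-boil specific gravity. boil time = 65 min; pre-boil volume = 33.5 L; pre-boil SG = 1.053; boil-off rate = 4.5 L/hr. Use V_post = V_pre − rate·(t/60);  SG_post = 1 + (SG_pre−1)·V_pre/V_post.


V_post = 33.5 − 4.5·(65/60) = 28.6250
SG_post = 1 + (1.053 − 1)·33.5/28.6250

1.0620


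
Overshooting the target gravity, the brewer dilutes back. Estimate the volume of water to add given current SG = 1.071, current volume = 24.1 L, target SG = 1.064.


V_water = V·((SG_curr − 1)/(SG_target − 1) − 1)
V_water = 24.1·((1.071 − 1)/(1.064 − 1) − 1)

2.6359 L


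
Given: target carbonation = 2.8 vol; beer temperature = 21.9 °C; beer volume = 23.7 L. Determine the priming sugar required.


residual = 14.695·(0.01821 + 0.09011·e^(−0.04·T));  sugar = (target − residual)·4.0·V
residual = 14.695·(0.01821 + 0.09011·e^(−0.04·21.9)) = 0.8190
sugar = (2.8 − 0.8190)·4.0·23.7

187.7951 g


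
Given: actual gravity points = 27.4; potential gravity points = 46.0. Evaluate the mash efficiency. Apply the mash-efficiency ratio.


efficiency = actual / potential × 100
efficiency = 27.4 / 46.0 × 100

59.5652 %


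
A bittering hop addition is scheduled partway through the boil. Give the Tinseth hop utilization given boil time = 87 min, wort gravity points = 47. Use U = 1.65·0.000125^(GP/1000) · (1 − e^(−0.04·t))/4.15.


bigness = 1.65·0.000125^(47/1000) = 1.0815
boil_factor = (1 − e^(−0.04·87))/4.15 = 0.2335
U = 1.0815 · 0.2335

0.2526


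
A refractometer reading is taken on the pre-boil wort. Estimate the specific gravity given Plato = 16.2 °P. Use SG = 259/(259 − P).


SG = 259/(259 − 16.2)

1.0667


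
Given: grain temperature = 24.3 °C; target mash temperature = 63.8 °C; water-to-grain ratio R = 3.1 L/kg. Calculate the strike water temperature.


T_strike = (0.41/R)·(T_mash − T_grain) + T_mash
T_strike = (0.41/3.1)·(63.8 − 24.3) + 63.8

69.0242 °C


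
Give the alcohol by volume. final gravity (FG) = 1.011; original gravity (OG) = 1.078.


ABV = (OG − FG) · 131.25
ABV = (1.078 − 1.011) · 131.25

8.7938 % ABV


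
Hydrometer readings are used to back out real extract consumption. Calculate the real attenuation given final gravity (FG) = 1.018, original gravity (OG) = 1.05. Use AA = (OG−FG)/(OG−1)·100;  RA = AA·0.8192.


AA = (1.05 − 1.018)/(1.05 − 1)·100 = 64.0000
RA = 64.0000·0.8192

52.4288 %


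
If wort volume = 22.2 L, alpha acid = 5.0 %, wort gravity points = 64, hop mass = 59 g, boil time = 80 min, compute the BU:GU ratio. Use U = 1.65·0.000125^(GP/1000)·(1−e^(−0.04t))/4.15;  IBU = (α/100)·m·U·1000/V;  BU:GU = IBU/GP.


U = 1.65·0.000125^(64/1000)·(1−e^(−0.04·80))/4.15 = 0.2146
IBU = (5.0/100)·59·0.2146·1000/22.2 = 28.5124
BU:GU = 28.5124/64

0.4455


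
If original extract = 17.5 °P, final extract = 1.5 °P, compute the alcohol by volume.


SG = 259/(259 − P);  ABV = (OG − FG)·131.25
OG = 259/(259 − 17.5) = 1.0725
FG = 259/(259 − 1.5) = 1.0058
ABV = (1.0725 − 1.0058)·131.25

8.7463 % ABV


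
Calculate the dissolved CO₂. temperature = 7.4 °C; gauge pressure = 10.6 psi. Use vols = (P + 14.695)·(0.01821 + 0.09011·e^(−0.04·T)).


vols = (10.6 + 14.695)·(0.01821 + 0.09011·e^(−0.04·7.4))

2.1560 volumes


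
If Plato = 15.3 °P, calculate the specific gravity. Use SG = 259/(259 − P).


SG = 259/(259 − 15.3)

1.0628


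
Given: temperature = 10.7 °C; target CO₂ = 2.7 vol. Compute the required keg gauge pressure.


psi = vols/(0.01821 + 0.09011·e^(−0.04·T)) − 14.695
psi = 2.7/(0.01821 + 0.09011·e^(−0.04·10.7)) − 14.695

20.3951 psi


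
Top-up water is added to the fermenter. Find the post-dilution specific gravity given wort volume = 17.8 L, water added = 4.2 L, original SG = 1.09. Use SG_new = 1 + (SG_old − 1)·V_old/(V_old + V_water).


pts = (1.09 − 1)·1000·17.8/(17.8 + 4.2) = 72.8182
SG_new = 1 + 72.8182/1000

1.0728


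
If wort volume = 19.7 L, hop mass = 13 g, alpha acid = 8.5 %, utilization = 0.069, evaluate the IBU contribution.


IBU = (α/100)·mass·U·1000 / V
IBU = (8.5/100)·13·0.069·1000 / 19.7

3.8703 IBU


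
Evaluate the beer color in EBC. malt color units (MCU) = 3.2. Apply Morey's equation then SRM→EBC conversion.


SRM = 1.4922·MCU^0.6859;  EBC = SRM·1.97
SRM = 1.4922·3.2^0.6859 = 3.3137
EBC = 3.3137·1.97

6.5279 EBC


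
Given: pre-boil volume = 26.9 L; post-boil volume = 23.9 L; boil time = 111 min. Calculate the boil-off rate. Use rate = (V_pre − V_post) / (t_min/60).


rate = (26.9 − 23.9) / (111/60)

1.6216 L/hr


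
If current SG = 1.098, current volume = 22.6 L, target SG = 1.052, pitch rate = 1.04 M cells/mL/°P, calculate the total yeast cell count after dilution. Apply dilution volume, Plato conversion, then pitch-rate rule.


V_w = V·((SG_c−1)/(SG_t−1)−1);  °P = 259 − 259/SG_t;  cells = rate·(V+V_w)·°P
V_w = 22.6·((1.098−1)/(1.052−1)−1) = 19.9923
V_final = 22.6 + 19.9923 = 42.5923
°P = 259 − 259/1.052 = 12.8023
cells = 1.04·42.5923·12.8023

567.0899 billion cells


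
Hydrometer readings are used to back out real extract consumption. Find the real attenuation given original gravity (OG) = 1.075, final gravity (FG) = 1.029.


AA = (OG−FG)/(OG−1)·100;  RA = AA·0.8192
AA = (1.075 − 1.029)/(1.075 − 1)·100 = 61.3333
RA = 61.3333·0.8192

50.2443 %


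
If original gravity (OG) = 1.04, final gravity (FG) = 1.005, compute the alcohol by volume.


ABV = (OG − FG) · 131.25
ABV = (1.04 − 1.005) · 131.25

4.5938 % ABV


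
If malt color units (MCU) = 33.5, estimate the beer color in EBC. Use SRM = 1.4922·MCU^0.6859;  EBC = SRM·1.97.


SRM = 1.4922·33.5^0.6859 = 16.5903
EBC = 16.5903·1.97

32.6830 EBC


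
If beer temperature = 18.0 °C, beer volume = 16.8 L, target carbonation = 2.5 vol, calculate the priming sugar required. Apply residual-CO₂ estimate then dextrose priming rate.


residual = 14.695·(0.01821 + 0.09011·e^(−0.04·T));  sugar = (target − residual)·4.0·V
residual = 14.695·(0.01821 + 0.09011·e^(−0.04·18.0)) = 0.9121
sugar = (2.5 − 0.9121)·4.0·16.8

106.7044 g


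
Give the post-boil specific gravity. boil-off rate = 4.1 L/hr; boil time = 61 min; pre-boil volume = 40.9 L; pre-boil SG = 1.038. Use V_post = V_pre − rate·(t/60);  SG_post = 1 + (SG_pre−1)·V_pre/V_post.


V_post = 40.9 − 4.1·(61/60) = 36.7317
SG_post = 1 + (1.038 − 1)·40.9/36.7317

1.0423


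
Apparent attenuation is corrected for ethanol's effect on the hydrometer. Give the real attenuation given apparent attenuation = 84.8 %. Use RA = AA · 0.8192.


RA = 84.8 · 0.8192

69.4682 %


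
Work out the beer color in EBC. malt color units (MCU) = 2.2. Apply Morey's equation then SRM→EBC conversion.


SRM = 1.4922·MCU^0.6859;  EBC = SRM·1.97
SRM = 1.4922·2.2^0.6859 = 2.5627
EBC = 2.5627·1.97

5.0485 EBC


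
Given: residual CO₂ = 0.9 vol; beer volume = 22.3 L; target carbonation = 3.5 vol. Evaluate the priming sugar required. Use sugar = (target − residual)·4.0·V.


sugar = (3.5 − 0.9)·4.0·22.3

231.9200 g


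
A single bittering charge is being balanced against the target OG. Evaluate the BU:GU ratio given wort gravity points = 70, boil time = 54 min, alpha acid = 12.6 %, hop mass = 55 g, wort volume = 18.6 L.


U = 1.65·0.000125^(GP/1000)·(1−e^(−0.04t))/4.15;  IBU = (α/100)·m·U·1000/V;  BU:GU = IBU/GP
U = 1.65·0.000125^(70/1000)·(1−e^(−0.04·54))/4.15 = 0.1875
IBU = (12.6/100)·55·0.1875·1000/18.6 = 69.8592
BU:GU = 69.8592/70

0.9980


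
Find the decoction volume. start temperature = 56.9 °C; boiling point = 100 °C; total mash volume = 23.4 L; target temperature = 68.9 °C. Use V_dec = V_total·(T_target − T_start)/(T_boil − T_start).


V_dec = 23.4·(68.9 − 56.9)/(100 − 56.9)

6.5151 L


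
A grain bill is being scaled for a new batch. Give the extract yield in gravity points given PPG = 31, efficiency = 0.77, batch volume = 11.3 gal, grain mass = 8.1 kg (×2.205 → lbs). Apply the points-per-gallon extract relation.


points = lbs × PPG × eff / vol
lbs = 8.1 × 2.205 = 17.8605
points = 17.8605 × 31 × 0.77 / 11.3

37.7283 points


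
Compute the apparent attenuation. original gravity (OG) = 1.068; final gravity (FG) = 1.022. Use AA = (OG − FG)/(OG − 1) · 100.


AA = (1.068 − 1.022)/(1.068 − 1) · 100

67.6471 %


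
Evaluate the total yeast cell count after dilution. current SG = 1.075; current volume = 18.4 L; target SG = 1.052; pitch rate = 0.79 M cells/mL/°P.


V_w = V·((SG_c−1)/(SG_t−1)−1);  °P = 259 − 259/SG_t;  cells = rate·(V+V_w)·°P
V_w = 18.4·((1.075−1)/(1.052−1)−1) = 8.1385
V_final = 18.4 + 8.1385 = 26.5385
°P = 259 − 259/1.052 = 12.8023
cells = 0.79·26.5385·12.8023

268.4048 billion cells


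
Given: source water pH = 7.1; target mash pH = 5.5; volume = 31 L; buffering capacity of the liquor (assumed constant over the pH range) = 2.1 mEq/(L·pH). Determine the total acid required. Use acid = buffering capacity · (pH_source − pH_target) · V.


acid = 2.1 · (7.1 − 5.5) · 31

104.1600 mEq


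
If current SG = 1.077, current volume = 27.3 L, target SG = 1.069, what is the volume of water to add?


V_water = V·((SG_curr − 1)/(SG_target − 1) − 1)
V_water = 27.3·((1.077 − 1)/(1.069 − 1) − 1)

3.1652 L


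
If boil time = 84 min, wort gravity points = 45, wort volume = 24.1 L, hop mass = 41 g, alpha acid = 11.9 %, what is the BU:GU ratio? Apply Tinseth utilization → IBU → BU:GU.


U = 1.65·0.000125^(GP/1000)·(1−e^(−0.04t))/4.15;  IBU = (α/100)·m·U·1000/V;  BU:GU = IBU/GP
U = 1.65·0.000125^(45/1000)·(1−e^(−0.04·84))/4.15 = 0.2561
IBU = (11.9/100)·41·0.2561·1000/24.1 = 51.8510
BU:GU = 51.8510/45

1.1522


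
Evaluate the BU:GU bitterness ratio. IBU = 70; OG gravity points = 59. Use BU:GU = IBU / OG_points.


BU:GU = 70 / 59

1.1864


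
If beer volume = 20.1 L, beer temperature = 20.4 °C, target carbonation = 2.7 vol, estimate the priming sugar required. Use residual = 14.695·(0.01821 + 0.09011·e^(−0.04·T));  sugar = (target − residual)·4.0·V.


residual = 14.695·(0.01821 + 0.09011·e^(−0.04·20.4)) = 0.8531
sugar = (2.7 − 0.8531)·4.0·20.1

148.4877 g


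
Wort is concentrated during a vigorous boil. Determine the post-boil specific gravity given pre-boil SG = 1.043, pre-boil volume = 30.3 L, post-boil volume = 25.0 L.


SG_post = 1 + (SG_pre − 1)·V_pre/V_post
pts_pre = (1.043 − 1)·1000 = 43.0000
pts_post = 43.0000·30.3/25.0 = 52.1160
SG_post = 1 + 52.1160/1000

1.0521


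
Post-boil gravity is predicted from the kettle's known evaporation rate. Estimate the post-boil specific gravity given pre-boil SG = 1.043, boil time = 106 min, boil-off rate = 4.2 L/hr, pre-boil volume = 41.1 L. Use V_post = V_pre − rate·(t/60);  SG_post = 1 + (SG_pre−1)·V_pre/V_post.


V_post = 41.1 − 4.2·(106/60) = 33.6800
SG_post = 1 + (1.043 − 1)·41.1/33.6800

1.0525


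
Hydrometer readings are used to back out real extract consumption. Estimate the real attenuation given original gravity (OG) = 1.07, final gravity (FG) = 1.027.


AA = (OG−FG)/(OG−1)·100;  RA = AA·0.8192
AA = (1.07 − 1.027)/(1.07 − 1)·100 = 61.4286
RA = 61.4286·0.8192

50.3223 %


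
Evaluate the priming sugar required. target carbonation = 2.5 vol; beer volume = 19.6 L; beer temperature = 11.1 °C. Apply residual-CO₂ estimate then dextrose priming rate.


residual = 14.695·(0.01821 + 0.09011·e^(−0.04·T));  sugar = (target − residual)·4.0·V
residual = 14.695·(0.01821 + 0.09011·e^(−0.04·11.1)) = 1.1170
sugar = (2.5 − 1.1170)·4.0·19.6

108.4270 g


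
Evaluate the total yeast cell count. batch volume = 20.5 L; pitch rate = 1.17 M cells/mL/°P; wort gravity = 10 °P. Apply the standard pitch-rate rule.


cells (billions) = rate · V_L · °P
cells = 1.17 · 20.5 · 10

239.8500 billion cells


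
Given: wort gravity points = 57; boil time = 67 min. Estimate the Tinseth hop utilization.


U = 1.65·0.000125^(GP/1000) · (1 − e^(−0.04·t))/4.15
bigness = 1.65·0.000125^(57/1000) = 0.9886
boil_factor = (1 − e^(−0.04·67))/4.15 = 0.2244
U = 0.9886 · 0.2244

0.2219


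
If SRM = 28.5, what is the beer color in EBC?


EBC = SRM · 1.97
EBC = 28.5 · 1.97

56.1450 EBC


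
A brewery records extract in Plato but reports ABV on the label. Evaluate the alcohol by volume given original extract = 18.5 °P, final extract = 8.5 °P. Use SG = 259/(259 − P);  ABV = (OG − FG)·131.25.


OG = 259/(259 − 18.5) = 1.0769
FG = 259/(259 − 8.5) = 1.0339
ABV = (1.0769 − 1.0339)·131.25

5.6426 % ABV


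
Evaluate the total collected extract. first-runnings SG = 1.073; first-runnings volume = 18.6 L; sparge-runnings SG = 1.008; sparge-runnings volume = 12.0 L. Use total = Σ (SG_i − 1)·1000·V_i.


first = (1.073 − 1)·1000·18.6 = 1357.8000
sparge = (1.008 − 1)·1000·12.0 = 96.0000
total = 1357.8000 + 96.0000

1453.8000 gravity·L


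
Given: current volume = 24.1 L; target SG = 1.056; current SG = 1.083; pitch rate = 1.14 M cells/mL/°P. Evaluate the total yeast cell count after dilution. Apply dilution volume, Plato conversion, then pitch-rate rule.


V_w = V·((SG_c−1)/(SG_t−1)−1);  °P = 259 − 259/SG_t;  cells = rate·(V+V_w)·°P
V_w = 24.1·((1.083−1)/(1.056−1)−1) = 11.6196
V_final = 24.1 + 11.6196 = 35.7196
°P = 259 − 259/1.056 = 13.7348
cells = 1.14·35.7196·13.7348

559.2884 billion cells


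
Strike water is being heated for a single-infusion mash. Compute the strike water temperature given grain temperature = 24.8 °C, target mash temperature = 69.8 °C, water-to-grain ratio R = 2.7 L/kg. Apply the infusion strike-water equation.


T_strike = (0.41/R)·(T_mash − T_grain) + T_mash
T_strike = (0.41/2.7)·(69.8 − 24.8) + 69.8

76.6333 °C


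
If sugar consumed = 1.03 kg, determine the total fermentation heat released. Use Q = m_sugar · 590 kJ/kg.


Q = 1.03 · 590

607.7000 kJ


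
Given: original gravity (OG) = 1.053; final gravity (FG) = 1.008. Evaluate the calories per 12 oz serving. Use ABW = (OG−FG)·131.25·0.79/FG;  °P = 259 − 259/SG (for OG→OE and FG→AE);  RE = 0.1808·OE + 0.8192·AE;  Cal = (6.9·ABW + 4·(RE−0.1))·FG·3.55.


ABW = (1.053 − 1.008)·131.25·0.79/1.008 = 4.6289
OE = 259 − 259/1.053 = 13.0361 °P
AE = 259 − 259/1.008 = 2.0556 °P
RE = 0.1808·13.0361 + 0.8192·2.0556 = 4.0408 °P
Cal = (6.9·4.6289 + 4·(4.0408−0.1))·1.008·3.55

170.6997 kcal


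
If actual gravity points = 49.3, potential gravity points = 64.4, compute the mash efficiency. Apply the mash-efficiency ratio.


efficiency = actual / potential × 100
efficiency = 49.3 / 64.4 × 100

76.5528 %


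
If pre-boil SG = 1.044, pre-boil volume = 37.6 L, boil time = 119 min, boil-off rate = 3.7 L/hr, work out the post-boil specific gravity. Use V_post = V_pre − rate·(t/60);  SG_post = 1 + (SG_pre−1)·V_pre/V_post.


V_post = 37.6 − 3.7·(119/60) = 30.2617
SG_post = 1 + (1.044 − 1)·37.6/30.2617

1.0547


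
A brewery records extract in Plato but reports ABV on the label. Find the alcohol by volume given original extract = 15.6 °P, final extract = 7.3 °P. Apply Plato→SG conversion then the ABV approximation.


SG = 259/(259 − P);  ABV = (OG − FG)·131.25
OG = 259/(259 − 15.6) = 1.0641
FG = 259/(259 − 7.3) = 1.0290
ABV = (1.0641 − 1.0290)·131.25

4.6055 % ABV


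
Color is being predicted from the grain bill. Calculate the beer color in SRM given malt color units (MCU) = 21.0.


SRM = 1.4922 · MCU^0.6859
SRM = 1.4922 · 21.0^0.6859

12.0431 SRM


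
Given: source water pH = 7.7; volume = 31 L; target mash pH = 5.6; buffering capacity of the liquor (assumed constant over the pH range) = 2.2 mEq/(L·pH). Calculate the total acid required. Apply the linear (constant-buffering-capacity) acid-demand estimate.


acid = buffering capacity · (pH_source − pH_target) · V
acid = 2.2 · (7.7 − 5.6) · 31

143.2200 mEq


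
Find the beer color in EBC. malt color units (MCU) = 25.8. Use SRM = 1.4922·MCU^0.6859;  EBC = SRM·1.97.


SRM = 1.4922·25.8^0.6859 = 13.8694
EBC = 13.8694·1.97

27.3227 EBC


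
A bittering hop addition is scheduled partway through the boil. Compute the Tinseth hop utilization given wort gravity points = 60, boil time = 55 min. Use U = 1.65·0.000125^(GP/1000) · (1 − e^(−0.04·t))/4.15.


bigness = 1.65·0.000125^(60/1000) = 0.9623
boil_factor = (1 − e^(−0.04·55))/4.15 = 0.2143
U = 0.9623 · 0.2143

0.2062


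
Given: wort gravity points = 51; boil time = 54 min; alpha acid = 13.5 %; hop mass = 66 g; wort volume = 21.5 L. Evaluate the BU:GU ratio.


U = 1.65·0.000125^(GP/1000)·(1−e^(−0.04t))/4.15;  IBU = (α/100)·m·U·1000/V;  BU:GU = IBU/GP
U = 1.65·0.000125^(51/1000)·(1−e^(−0.04·54))/4.15 = 0.2224
IBU = (13.5/100)·66·0.2224·1000/21.5 = 92.1725
BU:GU = 92.1725/51

1.8073


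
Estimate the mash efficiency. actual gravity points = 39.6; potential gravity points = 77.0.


efficiency = actual / potential × 100
efficiency = 39.6 / 77.0 × 100

51.4286 %


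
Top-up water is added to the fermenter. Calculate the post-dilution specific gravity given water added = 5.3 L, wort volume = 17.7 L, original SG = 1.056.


SG_new = 1 + (SG_old − 1)·V_old/(V_old + V_water)
pts = (1.056 − 1)·1000·17.7/(17.7 + 5.3) = 43.0957
SG_new = 1 + 43.0957/1000

1.0431


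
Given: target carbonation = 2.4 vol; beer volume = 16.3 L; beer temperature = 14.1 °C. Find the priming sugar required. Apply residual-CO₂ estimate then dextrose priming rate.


residual = 14.695·(0.01821 + 0.09011·e^(−0.04·T));  sugar = (target − residual)·4.0·V
residual = 14.695·(0.01821 + 0.09011·e^(−0.04·14.1)) = 1.0210
sugar = (2.4 − 1.0210)·4.0·16.3

89.9139 g


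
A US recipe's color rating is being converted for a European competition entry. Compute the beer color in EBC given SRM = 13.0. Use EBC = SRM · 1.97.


EBC = 13.0 · 1.97

25.6100 EBC


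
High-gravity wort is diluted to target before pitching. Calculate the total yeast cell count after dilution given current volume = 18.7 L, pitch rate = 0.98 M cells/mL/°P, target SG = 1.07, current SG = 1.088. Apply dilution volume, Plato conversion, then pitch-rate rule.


V_w = V·((SG_c−1)/(SG_t−1)−1);  °P = 259 − 259/SG_t;  cells = rate·(V+V_w)·°P
V_w = 18.7·((1.088−1)/(1.07−1)−1) = 4.8086
V_final = 18.7 + 4.8086 = 23.5086
°P = 259 − 259/1.07 = 16.9439
cells = 0.98·23.5086·16.9439

390.3609 billion cells


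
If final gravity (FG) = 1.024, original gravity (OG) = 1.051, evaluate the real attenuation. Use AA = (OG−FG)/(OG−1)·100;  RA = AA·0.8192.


AA = (1.051 − 1.024)/(1.051 − 1)·100 = 52.9412
RA = 52.9412·0.8192

43.3694 %


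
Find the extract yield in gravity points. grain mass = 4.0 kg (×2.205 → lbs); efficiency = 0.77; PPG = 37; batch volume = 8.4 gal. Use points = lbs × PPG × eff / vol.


lbs = 4.0 × 2.205 = 8.8200
points = 8.8200 × 37 × 0.77 / 8.4

29.9145 points


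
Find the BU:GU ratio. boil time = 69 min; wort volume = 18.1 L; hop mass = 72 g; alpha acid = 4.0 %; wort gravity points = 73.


U = 1.65·0.000125^(GP/1000)·(1−e^(−0.04t))/4.15;  IBU = (α/100)·m·U·1000/V;  BU:GU = IBU/GP
U = 1.65·0.000125^(73/1000)·(1−e^(−0.04·69))/4.15 = 0.1932
IBU = (4.0/100)·72·0.1932·1000/18.1 = 30.7488
BU:GU = 30.7488/73

0.4212
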